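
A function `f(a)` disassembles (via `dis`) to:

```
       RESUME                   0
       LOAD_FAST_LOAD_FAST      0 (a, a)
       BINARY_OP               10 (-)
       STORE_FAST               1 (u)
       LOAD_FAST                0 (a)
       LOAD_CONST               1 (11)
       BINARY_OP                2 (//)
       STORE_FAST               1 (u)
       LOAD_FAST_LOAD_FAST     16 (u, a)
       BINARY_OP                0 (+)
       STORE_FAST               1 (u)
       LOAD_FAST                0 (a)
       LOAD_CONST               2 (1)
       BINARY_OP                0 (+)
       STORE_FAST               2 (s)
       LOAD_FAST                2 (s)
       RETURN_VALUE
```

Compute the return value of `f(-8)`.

-7

LOAD_FAST_LOAD_FAST a,a → push -8,-8. Stack: [-8, -8]
BINARY_OP - → -8 - -8 = 0. Stack: [0]
STORE_FAST u → u=0. Stack: []
LOAD_FAST a → push -8. Stack: [-8]
LOAD_CONST → push 11. Stack: [-8, 11]
BINARY_OP // → -8 // 11 = -1. Stack: [-1]
STORE_FAST u → u=-1. Stack: []
LOAD_FAST_LOAD_FAST u,a → push -1,-8. Stack: [-1, -8]
BINARY_OP + → -1 + -8 = -9. Stack: [-9]
STORE_FAST u → u=-9. Stack: []
LOAD_FAST a → push -8. Stack: [-8]
LOAD_CONST → push 1. Stack: [-8, 1]
BINARY_OP + → -8 + 1 = -7. Stack: [-7]
STORE_FAST s → s=-7. Stack: []
LOAD_FAST s → push -7. Stack: [-7]
RETURN_VALUE → return -7.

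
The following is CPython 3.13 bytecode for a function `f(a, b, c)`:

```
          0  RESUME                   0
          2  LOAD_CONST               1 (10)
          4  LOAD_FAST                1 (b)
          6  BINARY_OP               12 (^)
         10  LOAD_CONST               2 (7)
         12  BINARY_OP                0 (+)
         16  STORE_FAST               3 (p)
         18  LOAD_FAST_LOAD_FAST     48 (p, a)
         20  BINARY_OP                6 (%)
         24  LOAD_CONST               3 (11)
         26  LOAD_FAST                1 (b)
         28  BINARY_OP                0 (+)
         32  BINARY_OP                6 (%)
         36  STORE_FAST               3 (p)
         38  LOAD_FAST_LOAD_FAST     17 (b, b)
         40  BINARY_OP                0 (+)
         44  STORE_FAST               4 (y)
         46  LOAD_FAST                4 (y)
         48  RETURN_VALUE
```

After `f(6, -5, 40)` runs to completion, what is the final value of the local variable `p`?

4

LOAD_CONST → push 10. Stack: [10]
LOAD_FAST b → push -5. Stack: [10, -5]
BINARY_OP ^ → 10 ^ -5 = -15. Stack: [-15]
LOAD_CONST → push 7. Stack: [-15, 7]
BINARY_OP + → -15 + 7 = -8. Stack: [-8]
STORE_FAST p → p=-8. Stack: []
LOAD_FAST_LOAD_FAST p,a → push -8,6. Stack: [-8, 6]
BINARY_OP % → -8 % 6 = 4. Stack: [4]
LOAD_CONST → push 11. Stack: [4, 11]
LOAD_FAST b → push -5. Stack: [4, 11, -5]
BINARY_OP + → 11 + -5 = 6. Stack: [4, 6]
BINARY_OP % → 4 % 6 = 4. Stack: [4]
STORE_FAST p → p=4. Stack: []
LOAD_FAST_LOAD_FAST b,b → push -5,-5. Stack: [-5, -5]
BINARY_OP + → -5 + -5 = -10. Stack: [-10]
STORE_FAST y → y=-10. Stack: []
LOAD_FAST y → push -10. Stack: [-10]
RETURN_VALUE → return -10.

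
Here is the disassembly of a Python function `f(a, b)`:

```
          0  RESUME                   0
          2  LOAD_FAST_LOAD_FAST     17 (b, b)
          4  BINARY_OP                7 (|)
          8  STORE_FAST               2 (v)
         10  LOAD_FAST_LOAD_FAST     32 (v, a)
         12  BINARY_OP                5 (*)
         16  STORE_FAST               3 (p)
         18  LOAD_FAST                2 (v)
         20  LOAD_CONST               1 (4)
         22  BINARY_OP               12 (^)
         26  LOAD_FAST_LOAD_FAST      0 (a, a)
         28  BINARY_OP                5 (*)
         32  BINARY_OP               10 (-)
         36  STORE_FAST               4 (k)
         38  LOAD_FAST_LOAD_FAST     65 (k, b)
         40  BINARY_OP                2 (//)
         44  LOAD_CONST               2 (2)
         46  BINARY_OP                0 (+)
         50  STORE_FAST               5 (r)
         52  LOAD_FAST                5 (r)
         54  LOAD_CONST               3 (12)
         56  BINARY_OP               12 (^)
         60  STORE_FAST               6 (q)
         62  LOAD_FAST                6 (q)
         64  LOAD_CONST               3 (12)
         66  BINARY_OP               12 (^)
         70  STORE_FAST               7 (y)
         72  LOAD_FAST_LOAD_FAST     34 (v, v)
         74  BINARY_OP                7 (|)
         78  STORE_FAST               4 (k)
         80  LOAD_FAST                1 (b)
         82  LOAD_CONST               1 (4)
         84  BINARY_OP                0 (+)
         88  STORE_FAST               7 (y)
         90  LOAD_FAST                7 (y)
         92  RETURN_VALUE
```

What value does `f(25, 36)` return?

40

LOAD_FAST_LOAD_FAST b,b → push 36,36. Stack: [36, 36]
BINARY_OP | → 36 | 36 = 36. Stack: [36]
STORE_FAST v → v=36. Stack: []
LOAD_FAST_LOAD_FAST v,a → push 36,25. Stack: [36, 25]
BINARY_OP * → 36 * 25 = 900. Stack: [900]
STORE_FAST p → p=900. Stack: []
LOAD_FAST v → push 36. Stack: [36]
LOAD_CONST → push 4. Stack: [36, 4]
BINARY_OP ^ → 36 ^ 4 = 32. Stack: [32]
LOAD_FAST_LOAD_FAST a,a → push 25,25. Stack: [32, 25, 25]
BINARY_OP * → 25 * 25 = 625. Stack: [32, 625]
BINARY_OP - → 32 - 625 = -593. Stack: [-593]
STORE_FAST k → k=-593. Stack: []
LOAD_FAST_LOAD_FAST k,b → push -593,36. Stack: [-593, 36]
BINARY_OP // → -593 // 36 = -17. Stack: [-17]
LOAD_CONST → push 2. Stack: [-17, 2]
BINARY_OP + → -17 + 2 = -15. Stack: [-15]
STORE_FAST r → r=-15. Stack: []
LOAD_FAST r → push -15. Stack: [-15]
LOAD_CONST → push 12. Stack: [-15, 12]
BINARY_OP ^ → -15 ^ 12 = -3. Stack: [-3]
STORE_FAST q → q=-3. Stack: []
LOAD_FAST q → push -3. Stack: [-3]
LOAD_CONST → push 12. Stack: [-3, 12]
BINARY_OP ^ → -3 ^ 12 = -15. Stack: [-15]
STORE_FAST y → y=-15. Stack: []
LOAD_FAST_LOAD_FAST v,v → push 36,36. Stack: [36, 36]
BINARY_OP | → 36 | 36 = 36. Stack: [36]
STORE_FAST k → k=36. Stack: []
LOAD_FAST b → push 36. Stack: [36]
LOAD_CONST → push 4. Stack: [36, 4]
BINARY_OP + → 36 + 4 = 40. Stack: [40]
STORE_FAST y → y=40. Stack: []
LOAD_FAST y → push 40. Stack: [40]
RETURN_VALUE → return 40.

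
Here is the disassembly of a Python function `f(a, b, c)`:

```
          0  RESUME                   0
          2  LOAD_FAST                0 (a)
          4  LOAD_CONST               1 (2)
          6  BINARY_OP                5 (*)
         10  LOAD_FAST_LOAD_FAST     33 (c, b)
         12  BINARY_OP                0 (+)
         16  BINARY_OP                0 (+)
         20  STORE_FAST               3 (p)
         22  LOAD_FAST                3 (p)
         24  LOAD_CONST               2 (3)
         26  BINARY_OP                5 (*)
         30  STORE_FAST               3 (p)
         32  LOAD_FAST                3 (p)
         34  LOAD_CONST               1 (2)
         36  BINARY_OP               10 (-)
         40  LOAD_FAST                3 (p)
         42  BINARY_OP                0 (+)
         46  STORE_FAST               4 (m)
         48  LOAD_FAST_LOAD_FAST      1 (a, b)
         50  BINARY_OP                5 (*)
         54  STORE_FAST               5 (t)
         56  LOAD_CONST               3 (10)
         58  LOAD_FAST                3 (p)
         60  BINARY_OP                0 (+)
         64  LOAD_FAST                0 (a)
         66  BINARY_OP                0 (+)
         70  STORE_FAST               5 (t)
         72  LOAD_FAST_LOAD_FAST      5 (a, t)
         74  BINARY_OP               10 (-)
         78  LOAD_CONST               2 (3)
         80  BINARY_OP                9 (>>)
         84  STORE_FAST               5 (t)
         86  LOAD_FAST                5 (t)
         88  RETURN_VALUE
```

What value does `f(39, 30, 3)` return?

-43

LOAD_FAST a → push 39. Stack: [39]
LOAD_CONST → push 2. Stack: [39, 2]
BINARY_OP * → 39 * 2 = 78. Stack: [78]
LOAD_FAST_LOAD_FAST c,b → push 3,30. Stack: [78, 3, 30]
BINARY_OP + → 3 + 30 = 33. Stack: [78, 33]
BINARY_OP + → 78 + 33 = 111. Stack: [111]
STORE_FAST p → p=111. Stack: []
LOAD_FAST p → push 111. Stack: [111]
LOAD_CONST → push 3. Stack: [111, 3]
BINARY_OP * → 111 * 3 = 333. Stack: [333]
STORE_FAST p → p=333. Stack: []
LOAD_FAST p → push 333. Stack: [333]
LOAD_CONST → push 2. Stack: [333, 2]
BINARY_OP - → 333 - 2 = 331. Stack: [331]
LOAD_FAST p → push 333. Stack: [331, 333]
BINARY_OP + → 331 + 333 = 664. Stack: [664]
STORE_FAST m → m=664. Stack: []
LOAD_FAST_LOAD_FAST a,b → push 39,30. Stack: [39, 30]
BINARY_OP * → 39 * 30 = 1170. Stack: [1170]
STORE_FAST t → t=1170. Stack: []
LOAD_CONST → push 10. Stack: [10]
LOAD_FAST p → push 333. Stack: [10, 333]
BINARY_OP + → 10 + 333 = 343. Stack: [343]
LOAD_FAST a → push 39. Stack: [343, 39]
BINARY_OP + → 343 + 39 = 382. Stack: [382]
STORE_FAST t → t=382. Stack: []
LOAD_FAST_LOAD_FAST a,t → push 39,382. Stack: [39, 382]
BINARY_OP - → 39 - 382 = -343. Stack: [-343]
LOAD_CONST → push 3. Stack: [-343, 3]
BINARY_OP >> → -343 >> 3 = -43. Stack: [-43]
STORE_FAST t → t=-43. Stack: []
LOAD_FAST t → push -43. Stack: [-43]
RETURN_VALUE → return -43.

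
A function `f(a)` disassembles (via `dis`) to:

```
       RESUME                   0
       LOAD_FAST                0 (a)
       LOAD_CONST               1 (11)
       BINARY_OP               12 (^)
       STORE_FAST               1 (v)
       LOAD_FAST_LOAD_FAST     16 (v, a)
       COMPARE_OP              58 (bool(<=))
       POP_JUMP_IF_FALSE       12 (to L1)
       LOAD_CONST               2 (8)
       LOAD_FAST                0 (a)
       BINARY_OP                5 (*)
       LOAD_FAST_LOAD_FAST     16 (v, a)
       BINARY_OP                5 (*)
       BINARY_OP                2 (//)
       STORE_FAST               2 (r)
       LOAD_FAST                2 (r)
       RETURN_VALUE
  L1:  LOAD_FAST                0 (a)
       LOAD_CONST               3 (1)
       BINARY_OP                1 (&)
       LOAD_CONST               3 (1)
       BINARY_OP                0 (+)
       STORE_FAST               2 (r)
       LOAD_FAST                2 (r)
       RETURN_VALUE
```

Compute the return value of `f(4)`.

1

LOAD_FAST a → push 4. Stack: [4]
LOAD_CONST → push 11. Stack: [4, 11]
BINARY_OP ^ → 4 ^ 11 = 15. Stack: [15]
STORE_FAST v → v=15. Stack: []
LOAD_FAST_LOAD_FAST v,a → push 15,4. Stack: [15, 4]
COMPARE_OP bool(<=) → 15 vs 4 = False. Stack: [False]
POP_JUMP_IF_FALSE → pop False; jump. Stack: []
LOAD_FAST a → push 4. Stack: [4]
LOAD_CONST → push 1. Stack: [4, 1]
BINARY_OP & → 4 & 1 = 0. Stack: [0]
LOAD_CONST → push 1. Stack: [0, 1]
BINARY_OP + → 0 + 1 = 1. Stack: [1]
STORE_FAST r → r=1. Stack: []
LOAD_FAST r → push 1. Stack: [1]
RETURN_VALUE → return 1.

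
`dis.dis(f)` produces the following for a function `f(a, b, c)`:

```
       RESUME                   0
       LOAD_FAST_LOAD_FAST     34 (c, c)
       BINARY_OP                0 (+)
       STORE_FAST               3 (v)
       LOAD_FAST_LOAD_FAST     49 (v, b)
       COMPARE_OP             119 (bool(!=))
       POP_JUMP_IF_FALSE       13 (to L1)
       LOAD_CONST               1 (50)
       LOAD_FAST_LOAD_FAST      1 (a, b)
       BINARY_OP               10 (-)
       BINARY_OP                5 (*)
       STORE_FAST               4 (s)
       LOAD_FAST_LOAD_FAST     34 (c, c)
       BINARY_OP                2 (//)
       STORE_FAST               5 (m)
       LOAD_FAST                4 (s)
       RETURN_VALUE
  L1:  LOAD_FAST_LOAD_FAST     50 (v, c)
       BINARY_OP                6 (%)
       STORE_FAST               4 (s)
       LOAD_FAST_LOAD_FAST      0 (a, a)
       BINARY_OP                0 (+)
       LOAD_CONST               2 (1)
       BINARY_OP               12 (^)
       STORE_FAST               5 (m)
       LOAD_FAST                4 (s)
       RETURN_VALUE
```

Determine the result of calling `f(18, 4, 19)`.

700

LOAD_FAST_LOAD_FAST c,c → push 19,19. Stack: [19, 19]
BINARY_OP + → 19 + 19 = 38. Stack: [38]
STORE_FAST v → v=38. Stack: []
LOAD_FAST_LOAD_FAST v,b → push 38,4. Stack: [38, 4]
COMPARE_OP bool(!=) → 38 vs 4 = True. Stack: [True]
POP_JUMP_IF_FALSE → pop True; no jump. Stack: []
LOAD_CONST → push 50. Stack: [50]
LOAD_FAST_LOAD_FAST a,b → push 18,4. Stack: [50, 18, 4]
BINARY_OP - → 18 - 4 = 14. Stack: [50, 14]
BINARY_OP * → 50 * 14 = 700. Stack: [700]
STORE_FAST s → s=700. Stack: []
LOAD_FAST_LOAD_FAST c,c → push 19,19. Stack: [19, 19]
BINARY_OP // → 19 // 19 = 1. Stack: [1]
STORE_FAST m → m=1. Stack: []
LOAD_FAST s → push 700. Stack: [700]
RETURN_VALUE → return 700.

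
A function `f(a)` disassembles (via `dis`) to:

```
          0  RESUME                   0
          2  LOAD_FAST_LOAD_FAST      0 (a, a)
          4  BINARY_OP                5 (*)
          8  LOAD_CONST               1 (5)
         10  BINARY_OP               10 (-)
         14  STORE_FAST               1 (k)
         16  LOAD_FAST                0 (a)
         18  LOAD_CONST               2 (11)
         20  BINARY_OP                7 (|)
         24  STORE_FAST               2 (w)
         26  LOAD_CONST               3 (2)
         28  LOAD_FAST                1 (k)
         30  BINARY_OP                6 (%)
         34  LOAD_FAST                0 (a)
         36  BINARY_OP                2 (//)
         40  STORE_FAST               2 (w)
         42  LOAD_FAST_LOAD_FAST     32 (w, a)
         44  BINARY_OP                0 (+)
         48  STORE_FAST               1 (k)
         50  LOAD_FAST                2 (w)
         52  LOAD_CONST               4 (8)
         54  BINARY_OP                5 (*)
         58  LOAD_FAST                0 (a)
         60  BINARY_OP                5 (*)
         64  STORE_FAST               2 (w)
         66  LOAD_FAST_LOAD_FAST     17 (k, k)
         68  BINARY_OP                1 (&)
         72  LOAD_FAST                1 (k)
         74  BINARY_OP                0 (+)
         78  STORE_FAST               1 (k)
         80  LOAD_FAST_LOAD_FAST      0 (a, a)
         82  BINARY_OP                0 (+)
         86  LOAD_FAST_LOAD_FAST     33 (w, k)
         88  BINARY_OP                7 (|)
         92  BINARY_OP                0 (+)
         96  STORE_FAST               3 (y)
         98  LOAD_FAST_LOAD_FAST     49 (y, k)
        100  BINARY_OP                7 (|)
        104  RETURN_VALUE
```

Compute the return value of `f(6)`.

28

LOAD_FAST_LOAD_FAST a,a → push 6,6. Stack: [6, 6]
BINARY_OP * → 6 * 6 = 36. Stack: [36]
LOAD_CONST → push 5. Stack: [36, 5]
BINARY_OP - → 36 - 5 = 31. Stack: [31]
STORE_FAST k → k=31. Stack: []
LOAD_FAST a → push 6. Stack: [6]
LOAD_CONST → push 11. Stack: [6, 11]
BINARY_OP | → 6 | 11 = 15. Stack: [15]
STORE_FAST w → w=15. Stack: []
LOAD_CONST → push 2. Stack: [2]
LOAD_FAST k → push 31. Stack: [2, 31]
BINARY_OP % → 2 % 31 = 2. Stack: [2]
LOAD_FAST a → push 6. Stack: [2, 6]
BINARY_OP // → 2 // 6 = 0. Stack: [0]
STORE_FAST w → w=0. Stack: []
LOAD_FAST_LOAD_FAST w,a → push 0,6. Stack: [0, 6]
BINARY_OP + → 0 + 6 = 6. Stack: [6]
STORE_FAST k → k=6. Stack: []
LOAD_FAST w → push 0. Stack: [0]
LOAD_CONST → push 8. Stack: [0, 8]
BINARY_OP * → 0 * 8 = 0. Stack: [0]
LOAD_FAST a → push 6. Stack: [0, 6]
BINARY_OP * → 0 * 6 = 0. Stack: [0]
STORE_FAST w → w=0. Stack: []
LOAD_FAST_LOAD_FAST k,k → push 6,6. Stack: [6, 6]
BINARY_OP & → 6 & 6 = 6. Stack: [6]
LOAD_FAST k → push 6. Stack: [6, 6]
BINARY_OP + → 6 + 6 = 12. Stack: [12]
STORE_FAST k → k=12. Stack: []
LOAD_FAST_LOAD_FAST a,a → push 6,6. Stack: [6, 6]
BINARY_OP + → 6 + 6 = 12. Stack: [12]
LOAD_FAST_LOAD_FAST w,k → push 0,12. Stack: [12, 0, 12]
BINARY_OP | → 0 | 12 = 12. Stack: [12, 12]
BINARY_OP + → 12 + 12 = 24. Stack: [24]
STORE_FAST y → y=24. Stack: []
LOAD_FAST_LOAD_FAST y,k → push 24,12. Stack: [24, 12]
BINARY_OP | → 24 | 12 = 28. Stack: [28]
RETURN_VALUE → return 28.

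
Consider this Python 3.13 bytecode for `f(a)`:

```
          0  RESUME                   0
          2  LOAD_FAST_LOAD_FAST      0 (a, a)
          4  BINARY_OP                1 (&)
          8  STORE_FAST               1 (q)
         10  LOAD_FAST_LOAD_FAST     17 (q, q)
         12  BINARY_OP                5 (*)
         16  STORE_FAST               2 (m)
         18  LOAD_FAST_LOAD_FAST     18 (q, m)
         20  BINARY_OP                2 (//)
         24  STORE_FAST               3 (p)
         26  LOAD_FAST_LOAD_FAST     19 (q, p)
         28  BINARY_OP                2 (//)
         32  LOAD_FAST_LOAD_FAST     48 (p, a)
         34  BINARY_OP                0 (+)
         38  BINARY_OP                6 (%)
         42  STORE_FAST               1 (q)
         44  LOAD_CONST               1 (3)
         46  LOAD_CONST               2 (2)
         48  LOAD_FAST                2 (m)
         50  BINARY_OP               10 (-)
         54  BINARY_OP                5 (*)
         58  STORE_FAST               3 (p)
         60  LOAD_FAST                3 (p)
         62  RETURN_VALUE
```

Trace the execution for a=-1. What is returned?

LOAD_FAST_LOAD_FAST a,a → push -1,-1. Stack: [-1, -1]
BINARY_OP & → -1 & -1 = -1. Stack: [-1]
STORE_FAST q → q=-1. Stack: []
LOAD_FAST_LOAD_FAST q,q → push -1,-1. Stack: [-1, -1]
BINARY_OP * → -1 * -1 = 1. Stack: [1]
STORE_FAST m → m=1. Stack: []
LOAD_FAST_LOAD_FAST q,m → push -1,1. Stack: [-1, 1]
BINARY_OP // → -1 // 1 = -1. Stack: [-1]
STORE_FAST p → p=-1. Stack: []
LOAD_FAST_LOAD_FAST q,p → push -1,-1. Stack: [-1, -1]
BINARY_OP // → -1 // -1 = 1. Stack: [1]
LOAD_FAST_LOAD_FAST p,a → push -1,-1. Stack: [1, -1, -1]
BINARY_OP + → -1 + -1 = -2. Stack: [1, -2]
BINARY_OP % → 1 % -2 = -1. Stack: [-1]
STORE_FAST q → q=-1. Stack: []
LOAD_CONST → push 3. Stack: [3]
LOAD_CONST → push 2. Stack: [3, 2]
LOAD_FAST m → push 1. Stack: [3, 2, 1]
BINARY_OP - → 2 - 1 = 1. Stack: [3, 1]
BINARY_OP * → 3 * 1 = 3. Stack: [3]
STORE_FAST p → p=3. Stack: []
LOAD_FAST p → push 3. Stack: [3]
RETURN_VALUE → return 3.

3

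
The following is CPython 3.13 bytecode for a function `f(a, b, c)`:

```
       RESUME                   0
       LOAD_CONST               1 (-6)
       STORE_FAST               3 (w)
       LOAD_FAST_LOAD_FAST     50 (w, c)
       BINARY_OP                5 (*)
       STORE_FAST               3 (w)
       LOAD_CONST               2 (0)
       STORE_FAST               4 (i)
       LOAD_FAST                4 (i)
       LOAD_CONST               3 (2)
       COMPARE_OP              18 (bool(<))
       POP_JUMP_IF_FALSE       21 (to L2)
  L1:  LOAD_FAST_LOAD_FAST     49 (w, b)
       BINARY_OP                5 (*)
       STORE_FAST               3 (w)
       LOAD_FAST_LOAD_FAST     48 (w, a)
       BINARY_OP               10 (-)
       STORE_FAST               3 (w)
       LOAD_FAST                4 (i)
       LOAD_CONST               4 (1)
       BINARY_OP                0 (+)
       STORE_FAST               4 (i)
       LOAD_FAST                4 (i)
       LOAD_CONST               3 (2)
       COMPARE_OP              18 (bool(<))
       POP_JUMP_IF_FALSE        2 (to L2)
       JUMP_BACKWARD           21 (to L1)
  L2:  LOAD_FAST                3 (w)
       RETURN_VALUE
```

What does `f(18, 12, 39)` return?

LOAD_CONST → push -6. Stack: [-6]
STORE_FAST w → w=-6. Stack: []
LOAD_FAST_LOAD_FAST w,c → push -6,39. Stack: [-6, 39]
BINARY_OP * → -6 * 39 = -234. Stack: [-234]
STORE_FAST w → w=-234. Stack: []
LOAD_CONST → push 0. Stack: [0]
STORE_FAST i → i=0. Stack: []
LOAD_FAST i → push 0. Stack: [0]
LOAD_CONST → push 2. Stack: [0, 2]
COMPARE_OP bool(<) → 0 vs 2 = True. Stack: [True]
POP_JUMP_IF_FALSE → pop True; no jump. Stack: []
LOAD_FAST_LOAD_FAST w,b → push -234,12. Stack: [-234, 12]
BINARY_OP * → -234 * 12 = -2808. Stack: [-2808]
STORE_FAST w → w=-2808. Stack: []
LOAD_FAST_LOAD_FAST w,a → push -2808,18. Stack: [-2808, 18]
BINARY_OP - → -2808 - 18 = -2826. Stack: [-2826]
STORE_FAST w → w=-2826. Stack: []
LOAD_FAST i → push 0. Stack: [0]
LOAD_CONST → push 1. Stack: [0, 1]
BINARY_OP + → 0 + 1 = 1. Stack: [1]
STORE_FAST i → i=1. Stack: []
LOAD_FAST i → push 1. Stack: [1]
LOAD_CONST → push 2. Stack: [1, 2]
COMPARE_OP bool(<) → 1 vs 2 = True. Stack: [True]
POP_JUMP_IF_FALSE → pop True; no jump. Stack: []
LOAD_FAST_LOAD_FAST w,b → push -2826,12. Stack: [-2826, 12]
BINARY_OP * → -2826 * 12 = -33912. Stack: [-33912]
STORE_FAST w → w=-33912. Stack: []
LOAD_FAST_LOAD_FAST w,a → push -33912,18. Stack: [-33912, 18]
BINARY_OP - → -33912 - 18 = -33930. Stack: [-33930]
STORE_FAST w → w=-33930. Stack: []
LOAD_FAST i → push 1. Stack: [1]
LOAD_CONST → push 1. Stack: [1, 1]
BINARY_OP + → 1 + 1 = 2. Stack: [2]
STORE_FAST i → i=2. Stack: []
LOAD_FAST i → push 2. Stack: [2]
LOAD_CONST → push 2. Stack: [2, 2]
COMPARE_OP bool(<) → 2 vs 2 = False. Stack: [False]
POP_JUMP_IF_FALSE → pop False; jump. Stack: []
LOAD_FAST w → push -33930. Stack: [-33930]
RETURN_VALUE → return -33930.

-33930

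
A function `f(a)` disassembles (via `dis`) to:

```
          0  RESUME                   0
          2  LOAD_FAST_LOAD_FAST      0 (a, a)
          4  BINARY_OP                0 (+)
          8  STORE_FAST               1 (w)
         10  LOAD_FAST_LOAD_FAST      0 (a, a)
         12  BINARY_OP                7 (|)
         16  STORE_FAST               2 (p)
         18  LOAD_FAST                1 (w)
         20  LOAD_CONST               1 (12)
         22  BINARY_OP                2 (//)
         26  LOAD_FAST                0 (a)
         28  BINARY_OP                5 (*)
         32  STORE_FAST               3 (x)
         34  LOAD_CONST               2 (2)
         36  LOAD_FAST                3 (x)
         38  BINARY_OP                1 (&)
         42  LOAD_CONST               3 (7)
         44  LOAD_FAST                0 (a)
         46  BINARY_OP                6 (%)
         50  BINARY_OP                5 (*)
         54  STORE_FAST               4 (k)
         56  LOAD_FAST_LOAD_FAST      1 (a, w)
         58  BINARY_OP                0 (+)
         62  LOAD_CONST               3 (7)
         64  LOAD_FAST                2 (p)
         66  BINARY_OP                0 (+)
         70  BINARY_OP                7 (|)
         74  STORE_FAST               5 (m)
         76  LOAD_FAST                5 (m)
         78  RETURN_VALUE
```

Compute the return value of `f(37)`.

LOAD_FAST_LOAD_FAST a,a → push 37,37. Stack: [37, 37]
BINARY_OP + → 37 + 37 = 74. Stack: [74]
STORE_FAST w → w=74. Stack: []
LOAD_FAST_LOAD_FAST a,a → push 37,37. Stack: [37, 37]
BINARY_OP | → 37 | 37 = 37. Stack: [37]
STORE_FAST p → p=37. Stack: []
LOAD_FAST w → push 74. Stack: [74]
LOAD_CONST → push 12. Stack: [74, 12]
BINARY_OP // → 74 // 12 = 6. Stack: [6]
LOAD_FAST a → push 37. Stack: [6, 37]
BINARY_OP * → 6 * 37 = 222. Stack: [222]
STORE_FAST x → x=222. Stack: []
LOAD_CONST → push 2. Stack: [2]
LOAD_FAST x → push 222. Stack: [2, 222]
BINARY_OP & → 2 & 222 = 2. Stack: [2]
LOAD_CONST → push 7. Stack: [2, 7]
LOAD_FAST a → push 37. Stack: [2, 7, 37]
BINARY_OP % → 7 % 37 = 7. Stack: [2, 7]
BINARY_OP * → 2 * 7 = 14. Stack: [14]
STORE_FAST k → k=14. Stack: []
LOAD_FAST_LOAD_FAST a,w → push 37,74. Stack: [37, 74]
BINARY_OP + → 37 + 74 = 111. Stack: [111]
LOAD_CONST → push 7. Stack: [111, 7]
LOAD_FAST p → push 37. Stack: [111, 7, 37]
BINARY_OP + → 7 + 37 = 44. Stack: [111, 44]
BINARY_OP | → 111 | 44 = 111. Stack: [111]
STORE_FAST m → m=111. Stack: []
LOAD_FAST m → push 111. Stack: [111]
RETURN_VALUE → return 111.

111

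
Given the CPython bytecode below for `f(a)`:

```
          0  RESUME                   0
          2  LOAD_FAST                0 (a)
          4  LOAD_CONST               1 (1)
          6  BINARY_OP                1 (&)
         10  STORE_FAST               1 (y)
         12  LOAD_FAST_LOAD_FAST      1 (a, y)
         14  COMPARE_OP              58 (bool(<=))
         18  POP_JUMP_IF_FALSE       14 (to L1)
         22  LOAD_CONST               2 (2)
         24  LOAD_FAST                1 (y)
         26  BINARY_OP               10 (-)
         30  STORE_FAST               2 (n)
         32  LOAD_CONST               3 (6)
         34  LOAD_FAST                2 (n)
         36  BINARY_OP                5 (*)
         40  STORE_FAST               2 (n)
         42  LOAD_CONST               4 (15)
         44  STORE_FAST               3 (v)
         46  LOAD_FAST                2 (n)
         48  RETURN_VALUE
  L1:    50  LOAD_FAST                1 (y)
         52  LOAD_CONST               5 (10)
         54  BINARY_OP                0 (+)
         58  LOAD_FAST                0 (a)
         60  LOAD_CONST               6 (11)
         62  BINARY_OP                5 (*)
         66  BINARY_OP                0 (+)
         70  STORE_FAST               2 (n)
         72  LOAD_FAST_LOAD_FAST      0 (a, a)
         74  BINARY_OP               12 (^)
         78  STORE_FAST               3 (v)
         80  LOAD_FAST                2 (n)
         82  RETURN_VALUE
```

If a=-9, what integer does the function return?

6

LOAD_FAST a → push -9. Stack: [-9]
LOAD_CONST → push 1. Stack: [-9, 1]
BINARY_OP & → -9 & 1 = 1. Stack: [1]
STORE_FAST y → y=1. Stack: []
LOAD_FAST_LOAD_FAST a,y → push -9,1. Stack: [-9, 1]
COMPARE_OP bool(<=) → -9 vs 1 = True. Stack: [True]
POP_JUMP_IF_FALSE → pop True; no jump. Stack: []
LOAD_CONST → push 2. Stack: [2]
LOAD_FAST y → push 1. Stack: [2, 1]
BINARY_OP - → 2 - 1 = 1. Stack: [1]
STORE_FAST n → n=1. Stack: []
LOAD_CONST → push 6. Stack: [6]
LOAD_FAST n → push 1. Stack: [6, 1]
BINARY_OP * → 6 * 1 = 6. Stack: [6]
STORE_FAST n → n=6. Stack: []
LOAD_CONST → push 15. Stack: [15]
STORE_FAST v → v=15. Stack: []
LOAD_FAST n → push 6. Stack: [6]
RETURN_VALUE → return 6.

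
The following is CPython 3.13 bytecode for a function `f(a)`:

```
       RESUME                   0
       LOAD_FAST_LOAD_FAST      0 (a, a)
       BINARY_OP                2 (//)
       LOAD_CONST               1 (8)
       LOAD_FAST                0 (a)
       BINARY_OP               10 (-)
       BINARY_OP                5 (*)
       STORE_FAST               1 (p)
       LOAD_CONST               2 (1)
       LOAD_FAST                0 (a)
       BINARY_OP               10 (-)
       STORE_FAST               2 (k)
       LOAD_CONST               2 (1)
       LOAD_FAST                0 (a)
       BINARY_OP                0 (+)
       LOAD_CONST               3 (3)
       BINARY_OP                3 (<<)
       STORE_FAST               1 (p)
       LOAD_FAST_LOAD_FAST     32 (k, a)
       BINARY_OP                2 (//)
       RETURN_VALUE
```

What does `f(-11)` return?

LOAD_FAST_LOAD_FAST a,a → push -11,-11. Stack: [-11, -11]
BINARY_OP // → -11 // -11 = 1. Stack: [1]
LOAD_CONST → push 8. Stack: [1, 8]
LOAD_FAST a → push -11. Stack: [1, 8, -11]
BINARY_OP - → 8 - -11 = 19. Stack: [1, 19]
BINARY_OP * → 1 * 19 = 19. Stack: [19]
STORE_FAST p → p=19. Stack: []
LOAD_CONST → push 1. Stack: [1]
LOAD_FAST a → push -11. Stack: [1, -11]
BINARY_OP - → 1 - -11 = 12. Stack: [12]
STORE_FAST k → k=12. Stack: []
LOAD_CONST → push 1. Stack: [1]
LOAD_FAST a → push -11. Stack: [1, -11]
BINARY_OP + → 1 + -11 = -10. Stack: [-10]
LOAD_CONST → push 3. Stack: [-10, 3]
BINARY_OP << → -10 << 3 = -80. Stack: [-80]
STORE_FAST p → p=-80. Stack: []
LOAD_FAST_LOAD_FAST k,a → push 12,-11. Stack: [12, -11]
BINARY_OP // → 12 // -11 = -2. Stack: [-2]
RETURN_VALUE → return -2.

-2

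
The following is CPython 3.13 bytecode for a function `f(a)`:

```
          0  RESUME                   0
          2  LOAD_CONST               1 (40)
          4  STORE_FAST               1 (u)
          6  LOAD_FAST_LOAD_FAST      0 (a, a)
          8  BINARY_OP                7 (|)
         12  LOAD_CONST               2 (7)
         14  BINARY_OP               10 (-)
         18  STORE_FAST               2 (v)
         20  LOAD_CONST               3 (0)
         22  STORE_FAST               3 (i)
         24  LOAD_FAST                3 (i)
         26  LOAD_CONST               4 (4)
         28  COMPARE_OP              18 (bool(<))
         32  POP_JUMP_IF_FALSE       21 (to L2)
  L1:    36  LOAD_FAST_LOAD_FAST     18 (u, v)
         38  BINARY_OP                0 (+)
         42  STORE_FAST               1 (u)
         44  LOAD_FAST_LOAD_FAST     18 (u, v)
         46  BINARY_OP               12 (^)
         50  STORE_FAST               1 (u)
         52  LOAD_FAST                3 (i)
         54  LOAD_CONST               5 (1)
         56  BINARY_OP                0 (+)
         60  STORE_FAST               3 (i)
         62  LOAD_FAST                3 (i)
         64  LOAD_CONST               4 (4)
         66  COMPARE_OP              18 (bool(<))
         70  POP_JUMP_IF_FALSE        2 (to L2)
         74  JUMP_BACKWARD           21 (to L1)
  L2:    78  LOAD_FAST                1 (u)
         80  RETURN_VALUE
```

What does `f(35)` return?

LOAD_CONST → push 40
STORE_FAST u → u=40
LOAD_FAST_LOAD_FAST a,a → push 35,35
BINARY_OP | → 35 | 35 = 35
LOAD_CONST → push 7
BINARY_OP - → 35 - 7 = 28
STORE_FAST v → v=28
LOAD_CONST → push 0
STORE_FAST i → i=0
LOAD_FAST i → push 0
LOAD_CONST → push 4
COMPARE_OP bool(<) → 0 vs 4 = True
POP_JUMP_IF_FALSE → pop True; no jump
LOAD_FAST_LOAD_FAST u,v → push 40,28
BINARY_OP + → 40 + 28 = 68
STORE_FAST u → u=68
LOAD_FAST_LOAD_FAST u,v → push 68,28
BINARY_OP ^ → 68 ^ 28 = 88
STORE_FAST u → u=88
LOAD_FAST i → push 0
LOAD_CONST → push 1
BINARY_OP + → 0 + 1 = 1
STORE_FAST i → i=1
LOAD_FAST i → push 1
LOAD_CONST → push 4
COMPARE_OP bool(<) → 1 vs 4 = True
POP_JUMP_IF_FALSE → pop True; no jump
LOAD_FAST_LOAD_FAST u,v → push 88,28
BINARY_OP + → 88 + 28 = 116
STORE_FAST u → u=116
LOAD_FAST_LOAD_FAST u,v → push 116,28
BINARY_OP ^ → 116 ^ 28 = 104
STORE_FAST u → u=104
LOAD_FAST i → push 1
LOAD_CONST → push 1
BINARY_OP + → 1 + 1 = 2
STORE_FAST i → i=2
LOAD_FAST i → push 2
LOAD_CONST → push 4
COMPARE_OP bool(<) → 2 vs 4 = True
POP_JUMP_IF_FALSE → pop True; no jump
LOAD_FAST_LOAD_FAST u,v → push 104,28
BINARY_OP + → 104 + 28 = 132
STORE_FAST u → u=132
LOAD_FAST_LOAD_FAST u,v → push 132,28
BINARY_OP ^ → 132 ^ 28 = 152
STORE_FAST u → u=152
LOAD_FAST i → push 2
LOAD_CONST → push 1
BINARY_OP + → 2 + 1 = 3
STORE_FAST i → i=3
LOAD_FAST i → push 3
LOAD_CONST → push 4
COMPARE_OP bool(<) → 3 vs 4 = True
POP_JUMP_IF_FALSE → pop True; no jump
LOAD_FAST_LOAD_FAST u,v → push 152,28
BINARY_OP + → 152 + 28 = 180
STORE_FAST u → u=180
LOAD_FAST_LOAD_FAST u,v → push 180,28
BINARY_OP ^ → 180 ^ 28 = 168
STORE_FAST u → u=168
LOAD_FAST i → push 3
LOAD_CONST → push 1
BINARY_OP + → 3 + 1 = 4
STORE_FAST i → i=4
LOAD_FAST i → push 4
LOAD_CONST → push 4
COMPARE_OP bool(<) → 4 vs 4 = False
POP_JUMP_IF_FALSE → pop False; jump
LOAD_FAST u → push 168
RETURN_VALUE → return 168.

168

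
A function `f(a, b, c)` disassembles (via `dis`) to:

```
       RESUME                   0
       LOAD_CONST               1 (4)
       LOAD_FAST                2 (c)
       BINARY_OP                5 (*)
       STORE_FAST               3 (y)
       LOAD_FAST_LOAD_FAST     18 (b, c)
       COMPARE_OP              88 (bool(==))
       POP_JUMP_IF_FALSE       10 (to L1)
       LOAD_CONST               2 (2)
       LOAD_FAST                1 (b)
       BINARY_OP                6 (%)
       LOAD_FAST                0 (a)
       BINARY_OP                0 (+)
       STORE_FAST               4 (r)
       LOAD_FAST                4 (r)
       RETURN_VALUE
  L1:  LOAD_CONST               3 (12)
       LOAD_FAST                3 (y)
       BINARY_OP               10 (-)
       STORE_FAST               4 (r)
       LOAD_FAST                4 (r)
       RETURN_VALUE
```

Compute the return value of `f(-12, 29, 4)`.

-4

LOAD_CONST → push 4. Stack: [4]
LOAD_FAST c → push 4. Stack: [4, 4]
BINARY_OP * → 4 * 4 = 16. Stack: [16]
STORE_FAST y → y=16. Stack: []
LOAD_FAST_LOAD_FAST b,c → push 29,4. Stack: [29, 4]
COMPARE_OP bool(==) → 29 vs 4 = False. Stack: [False]
POP_JUMP_IF_FALSE → pop False; jump. Stack: []
LOAD_CONST → push 12. Stack: [12]
LOAD_FAST y → push 16. Stack: [12, 16]
BINARY_OP - → 12 - 16 = -4. Stack: [-4]
STORE_FAST r → r=-4. Stack: []
LOAD_FAST r → push -4. Stack: [-4]
RETURN_VALUE → return -4.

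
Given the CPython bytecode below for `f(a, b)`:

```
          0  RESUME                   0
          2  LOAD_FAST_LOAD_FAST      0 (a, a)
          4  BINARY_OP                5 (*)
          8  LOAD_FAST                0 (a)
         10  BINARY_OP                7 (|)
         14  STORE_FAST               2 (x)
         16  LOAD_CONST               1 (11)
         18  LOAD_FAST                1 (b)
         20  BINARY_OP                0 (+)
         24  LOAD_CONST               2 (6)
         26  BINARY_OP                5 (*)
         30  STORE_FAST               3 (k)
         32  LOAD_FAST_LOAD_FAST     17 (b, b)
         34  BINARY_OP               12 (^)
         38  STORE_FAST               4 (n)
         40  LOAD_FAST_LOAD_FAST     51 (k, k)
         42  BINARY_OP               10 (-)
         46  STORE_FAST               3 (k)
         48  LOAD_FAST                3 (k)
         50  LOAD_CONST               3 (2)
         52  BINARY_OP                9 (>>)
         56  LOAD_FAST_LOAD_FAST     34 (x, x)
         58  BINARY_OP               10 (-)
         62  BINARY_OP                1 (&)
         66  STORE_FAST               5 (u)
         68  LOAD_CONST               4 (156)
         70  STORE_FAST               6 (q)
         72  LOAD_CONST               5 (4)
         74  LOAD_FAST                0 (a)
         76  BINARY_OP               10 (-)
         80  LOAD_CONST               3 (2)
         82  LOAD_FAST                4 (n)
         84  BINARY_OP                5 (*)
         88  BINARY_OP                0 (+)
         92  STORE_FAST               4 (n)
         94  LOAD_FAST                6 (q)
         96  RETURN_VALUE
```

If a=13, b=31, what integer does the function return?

LOAD_FAST_LOAD_FAST a,a → push 13,13. Stack: [13, 13]
BINARY_OP * → 13 * 13 = 169. Stack: [169]
LOAD_FAST a → push 13. Stack: [169, 13]
BINARY_OP | → 169 | 13 = 173. Stack: [173]
STORE_FAST x → x=173. Stack: []
LOAD_CONST → push 11. Stack: [11]
LOAD_FAST b → push 31. Stack: [11, 31]
BINARY_OP + → 11 + 31 = 42. Stack: [42]
LOAD_CONST → push 6. Stack: [42, 6]
BINARY_OP * → 42 * 6 = 252. Stack: [252]
STORE_FAST k → k=252. Stack: []
LOAD_FAST_LOAD_FAST b,b → push 31,31. Stack: [31, 31]
BINARY_OP ^ → 31 ^ 31 = 0. Stack: [0]
STORE_FAST n → n=0. Stack: []
LOAD_FAST_LOAD_FAST k,k → push 252,252. Stack: [252, 252]
BINARY_OP - → 252 - 252 = 0. Stack: [0]
STORE_FAST k → k=0. Stack: []
LOAD_FAST k → push 0. Stack: [0]
LOAD_CONST → push 2. Stack: [0, 2]
BINARY_OP >> → 0 >> 2 = 0. Stack: [0]
LOAD_FAST_LOAD_FAST x,x → push 173,173. Stack: [0, 173, 173]
BINARY_OP - → 173 - 173 = 0. Stack: [0, 0]
BINARY_OP & → 0 & 0 = 0. Stack: [0]
STORE_FAST u → u=0. Stack: []
LOAD_CONST → push 156. Stack: [156]
STORE_FAST q → q=156. Stack: []
LOAD_CONST → push 4. Stack: [4]
LOAD_FAST a → push 13. Stack: [4, 13]
BINARY_OP - → 4 - 13 = -9. Stack: [-9]
LOAD_CONST → push 2. Stack: [-9, 2]
LOAD_FAST n → push 0. Stack: [-9, 2, 0]
BINARY_OP * → 2 * 0 = 0. Stack: [-9, 0]
BINARY_OP + → -9 + 0 = -9. Stack: [-9]
STORE_FAST n → n=-9. Stack: []
LOAD_FAST q → push 156. Stack: [156]
RETURN_VALUE → return 156.

156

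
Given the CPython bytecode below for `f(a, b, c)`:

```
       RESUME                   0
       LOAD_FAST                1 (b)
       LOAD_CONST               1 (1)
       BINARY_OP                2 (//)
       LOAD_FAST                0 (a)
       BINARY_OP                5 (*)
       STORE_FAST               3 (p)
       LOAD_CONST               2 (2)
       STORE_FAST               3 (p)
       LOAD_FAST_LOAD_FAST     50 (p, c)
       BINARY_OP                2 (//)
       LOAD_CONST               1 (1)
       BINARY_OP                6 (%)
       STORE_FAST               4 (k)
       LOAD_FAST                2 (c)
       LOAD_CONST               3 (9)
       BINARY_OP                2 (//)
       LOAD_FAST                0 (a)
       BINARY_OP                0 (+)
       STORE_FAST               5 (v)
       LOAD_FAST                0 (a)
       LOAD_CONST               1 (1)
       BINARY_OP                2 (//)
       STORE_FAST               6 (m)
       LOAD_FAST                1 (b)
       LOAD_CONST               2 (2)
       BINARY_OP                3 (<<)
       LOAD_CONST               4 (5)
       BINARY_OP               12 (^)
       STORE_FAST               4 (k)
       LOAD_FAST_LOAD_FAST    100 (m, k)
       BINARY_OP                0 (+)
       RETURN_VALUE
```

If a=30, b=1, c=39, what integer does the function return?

LOAD_FAST b → push 1. Stack: [1]
LOAD_CONST → push 1. Stack: [1, 1]
BINARY_OP // → 1 // 1 = 1. Stack: [1]
LOAD_FAST a → push 30. Stack: [1, 30]
BINARY_OP * → 1 * 30 = 30. Stack: [30]
STORE_FAST p → p=30. Stack: []
LOAD_CONST → push 2. Stack: [2]
STORE_FAST p → p=2. Stack: []
LOAD_FAST_LOAD_FAST p,c → push 2,39. Stack: [2, 39]
BINARY_OP // → 2 // 39 = 0. Stack: [0]
LOAD_CONST → push 1. Stack: [0, 1]
BINARY_OP % → 0 % 1 = 0. Stack: [0]
STORE_FAST k → k=0. Stack: []
LOAD_FAST c → push 39. Stack: [39]
LOAD_CONST → push 9. Stack: [39, 9]
BINARY_OP // → 39 // 9 = 4. Stack: [4]
LOAD_FAST a → push 30. Stack: [4, 30]
BINARY_OP + → 4 + 30 = 34. Stack: [34]
STORE_FAST v → v=34. Stack: []
LOAD_FAST a → push 30. Stack: [30]
LOAD_CONST → push 1. Stack: [30, 1]
BINARY_OP // → 30 // 1 = 30. Stack: [30]
STORE_FAST m → m=30. Stack: []
LOAD_FAST b → push 1. Stack: [1]
LOAD_CONST → push 2. Stack: [1, 2]
BINARY_OP << → 1 << 2 = 4. Stack: [4]
LOAD_CONST → push 5. Stack: [4, 5]
BINARY_OP ^ → 4 ^ 5 = 1. Stack: [1]
STORE_FAST k → k=1. Stack: []
LOAD_FAST_LOAD_FAST m,k → push 30,1. Stack: [30, 1]
BINARY_OP + → 30 + 1 = 31. Stack: [31]
RETURN_VALUE → return 31.

31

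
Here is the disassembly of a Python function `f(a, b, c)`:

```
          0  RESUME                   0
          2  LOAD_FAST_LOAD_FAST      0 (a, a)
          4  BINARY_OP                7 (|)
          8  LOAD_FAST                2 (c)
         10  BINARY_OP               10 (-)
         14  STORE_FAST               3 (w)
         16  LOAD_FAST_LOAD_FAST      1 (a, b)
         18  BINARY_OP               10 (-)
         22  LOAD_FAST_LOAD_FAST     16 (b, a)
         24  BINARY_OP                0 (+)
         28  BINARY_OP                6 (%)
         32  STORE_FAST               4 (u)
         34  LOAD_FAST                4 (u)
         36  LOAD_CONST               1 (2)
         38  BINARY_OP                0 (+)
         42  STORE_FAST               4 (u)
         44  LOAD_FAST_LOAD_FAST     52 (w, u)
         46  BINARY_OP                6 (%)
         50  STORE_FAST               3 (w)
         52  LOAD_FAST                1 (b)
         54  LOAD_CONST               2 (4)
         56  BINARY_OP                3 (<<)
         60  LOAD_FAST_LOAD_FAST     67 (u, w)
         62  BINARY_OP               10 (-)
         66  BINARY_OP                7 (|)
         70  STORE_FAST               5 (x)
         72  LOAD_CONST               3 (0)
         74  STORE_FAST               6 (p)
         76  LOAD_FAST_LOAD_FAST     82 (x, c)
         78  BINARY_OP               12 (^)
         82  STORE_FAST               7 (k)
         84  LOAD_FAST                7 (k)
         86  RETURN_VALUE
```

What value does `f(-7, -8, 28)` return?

LOAD_FAST_LOAD_FAST a,a → push -7,-7. Stack: [-7, -7]
BINARY_OP | → -7 | -7 = -7. Stack: [-7]
LOAD_FAST c → push 28. Stack: [-7, 28]
BINARY_OP - → -7 - 28 = -35. Stack: [-35]
STORE_FAST w → w=-35. Stack: []
LOAD_FAST_LOAD_FAST a,b → push -7,-8. Stack: [-7, -8]
BINARY_OP - → -7 - -8 = 1. Stack: [1]
LOAD_FAST_LOAD_FAST b,a → push -8,-7. Stack: [1, -8, -7]
BINARY_OP + → -8 + -7 = -15. Stack: [1, -15]
BINARY_OP % → 1 % -15 = -14. Stack: [-14]
STORE_FAST u → u=-14. Stack: []
LOAD_FAST u → push -14. Stack: [-14]
LOAD_CONST → push 2. Stack: [-14, 2]
BINARY_OP + → -14 + 2 = -12. Stack: [-12]
STORE_FAST u → u=-12. Stack: []
LOAD_FAST_LOAD_FAST w,u → push -35,-12. Stack: [-35, -12]
BINARY_OP % → -35 % -12 = -11. Stack: [-11]
STORE_FAST w → w=-11. Stack: []
LOAD_FAST b → push -8. Stack: [-8]
LOAD_CONST → push 4. Stack: [-8, 4]
BINARY_OP << → -8 << 4 = -128. Stack: [-128]
LOAD_FAST_LOAD_FAST u,w → push -12,-11. Stack: [-128, -12, -11]
BINARY_OP - → -12 - -11 = -1. Stack: [-128, -1]
BINARY_OP | → -128 | -1 = -1. Stack: [-1]
STORE_FAST x → x=-1. Stack: []
LOAD_CONST → push 0. Stack: [0]
STORE_FAST p → p=0. Stack: []
LOAD_FAST_LOAD_FAST x,c → push -1,28. Stack: [-1, 28]
BINARY_OP ^ → -1 ^ 28 = -29. Stack: [-29]
STORE_FAST k → k=-29. Stack: []
LOAD_FAST k → push -29. Stack: [-29]
RETURN_VALUE → return -29.

-29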